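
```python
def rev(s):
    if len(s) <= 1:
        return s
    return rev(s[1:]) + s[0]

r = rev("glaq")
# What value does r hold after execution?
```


rev("glaq")
= rev("laq") + "g"
= rev("aq") + "l" + "g"
= rev("q") + "a" + "l" + "g"
= "q" + "a" + "l" + "g"
= "qalg"


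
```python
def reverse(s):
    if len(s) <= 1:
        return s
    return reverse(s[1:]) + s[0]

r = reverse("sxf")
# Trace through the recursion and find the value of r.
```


reverse("sxf")
= reverse("xf") + "s"
= reverse("f") + "x" + "s"
= "f" + "x" + "s"
= "fxs"


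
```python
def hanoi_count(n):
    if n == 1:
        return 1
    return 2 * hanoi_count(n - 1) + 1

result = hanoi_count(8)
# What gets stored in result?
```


hanoi_count(8)
= 2 * hanoi_count(7) + 1
= 2 * (2 * hanoi_count(6) + 1) + 1
= 2 * (2 * (2 * hanoi_count(5) + 1) + 1) + 1
= 2 * (2 * (2 * (2 * hanoi_count(4) + 1) + 1) + 1) + 1
= 2 * (2 * (2 * (2 * (2 * hanoi_count(3) + 1) + 1) + 1) + 1) + 1
= 2 * (2 * (2 * (2 * (2 * (2 * hanoi_count(2) + 1) + 1) + 1) + 1) + 1) + 1
= 2 * (2 * (2 * (2 * (2 * (2 * (2 * hanoi_count(1) + 1) + 1) + 1) + 1) + 1) + 1) + 1
Now compute bottom-up:
hanoi_count(1) = 1
hanoi_count(2) = 2 * 1 + 1 = 3
hanoi_count(3) = 2 * 3 + 1 = 7
hanoi_count(4) = 2 * 7 + 1 = 15
hanoi_count(5) = 2 * 15 + 1 = 31
hanoi_count(6) = 2 * 31 + 1 = 63
hanoi_count(7) = 2 * 63 + 1 = 127
hanoi_count(8) = 2 * 127 + 1 = 255
= 255


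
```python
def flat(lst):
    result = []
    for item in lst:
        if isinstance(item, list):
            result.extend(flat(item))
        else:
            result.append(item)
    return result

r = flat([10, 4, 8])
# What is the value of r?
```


flat([10, 4, 8])
Processing each element:
  10 is not a list -> append 10
  4 is not a list -> append 4
  8 is not a list -> append 8
= [10, 4, 8]


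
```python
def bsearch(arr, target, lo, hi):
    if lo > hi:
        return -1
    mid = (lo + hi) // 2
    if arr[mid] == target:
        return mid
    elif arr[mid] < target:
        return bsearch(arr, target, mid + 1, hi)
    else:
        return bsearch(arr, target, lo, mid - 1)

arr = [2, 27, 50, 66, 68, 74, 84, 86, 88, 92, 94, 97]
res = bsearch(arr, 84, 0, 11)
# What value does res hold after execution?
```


bsearch(arr, 84, 0, 11)
lo=0, hi=11, mid=5, arr[mid]=74
74 < 84, search right half
lo=6, hi=11, mid=8, arr[mid]=88
88 > 84, search left half
lo=6, hi=7, mid=6, arr[mid]=84
arr[6] == 84, found at index 6
= 6


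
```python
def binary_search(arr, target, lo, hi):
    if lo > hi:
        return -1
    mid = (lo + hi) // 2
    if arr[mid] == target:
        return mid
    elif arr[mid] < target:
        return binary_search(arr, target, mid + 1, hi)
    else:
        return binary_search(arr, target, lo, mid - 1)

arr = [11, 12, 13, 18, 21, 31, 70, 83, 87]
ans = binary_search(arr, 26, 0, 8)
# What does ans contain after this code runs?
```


binary_search(arr, 26, 0, 8)
lo=0, hi=8, mid=4, arr[mid]=21
21 < 26, search right half
lo=5, hi=8, mid=6, arr[mid]=70
70 > 26, search left half
lo=5, hi=5, mid=5, arr[mid]=31
31 > 26, search left half
lo > hi, target not found, return -1
= -1


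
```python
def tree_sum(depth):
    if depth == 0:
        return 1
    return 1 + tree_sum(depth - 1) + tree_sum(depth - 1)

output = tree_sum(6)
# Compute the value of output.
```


tree_sum(6)
= 1 + tree_sum(5) + tree_sum(5)
= 1 + 2 * tree_sum(5)
tree_sum(k) = 2^(k+1) - 1
tree_sum(0) = 1
tree_sum(1) = 3
tree_sum(2) = 7
tree_sum(3) = 15
tree_sum(4) = 31
tree_sum(6) = 2^7 - 1 = 127


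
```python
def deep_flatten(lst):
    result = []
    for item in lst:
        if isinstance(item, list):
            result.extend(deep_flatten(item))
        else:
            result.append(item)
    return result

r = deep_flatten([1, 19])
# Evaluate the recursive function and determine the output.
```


deep_flatten([1, 19])
Processing each element:
  1 is not a list -> append 1
  19 is not a list -> append 19
= [1, 19]


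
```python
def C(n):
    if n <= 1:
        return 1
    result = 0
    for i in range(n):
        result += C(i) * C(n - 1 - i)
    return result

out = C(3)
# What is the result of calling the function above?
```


C(3)
= sum of C(i) * C(3-1-i) for i in 0..2
First compute sub-values bottom-up:
  C(0) = 1, C(1) = 1
  C(2) = 1*1 + 1*1 = 2
Now C(3):
  C(0)*C(2) = 1*2 = 2
  C(1)*C(1) = 1*1 = 1
  C(2)*C(0) = 2*1 = 2
= 2 + 1 + 2
= 5


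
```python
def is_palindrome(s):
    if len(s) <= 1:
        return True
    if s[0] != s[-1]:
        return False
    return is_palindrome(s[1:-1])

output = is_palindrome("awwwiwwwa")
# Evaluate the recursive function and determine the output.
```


is_palindrome("awwwiwwwa")
"awwwiwwwa": s[0]='a' == s[-1]='a' -> is_palindrome("wwwiwww")
"wwwiwww": s[0]='w' == s[-1]='w' -> is_palindrome("wwiww")
"wwiww": s[0]='w' == s[-1]='w' -> is_palindrome("wiw")
"wiw": s[0]='w' == s[-1]='w' -> is_palindrome("i")
"i": len <= 1 -> True
= True


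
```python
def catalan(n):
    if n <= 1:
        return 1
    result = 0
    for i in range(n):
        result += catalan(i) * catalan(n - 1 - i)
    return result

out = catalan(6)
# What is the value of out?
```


catalan(6)
= sum of catalan(i) * catalan(6-1-i) for i in 0..5
First compute sub-values bottom-up:
  catalan(0) = 1, catalan(1) = 1
  catalan(2) = 1*1 + 1*1 = 2
  catalan(3) = 1*2 + 1*1 + 2*1 = 5
  catalan(4) = 1*5 + 1*2 + 2*1 + 5*1 = 14
  catalan(5) = 1*14 + 1*5 + 2*2 + 5*1 + 14*1 = 42
Now catalan(6):
  catalan(0)*catalan(5) = 1*42 = 42
  catalan(1)*catalan(4) = 1*14 = 14
  catalan(2)*catalan(3) = 2*5 = 10
  catalan(3)*catalan(2) = 5*2 = 10
  catalan(4)*catalan(1) = 14*1 = 14
  catalan(5)*catalan(0) = 42*1 = 42
= 42 + 14 + 10 + 10 + 14 + 42
= 132


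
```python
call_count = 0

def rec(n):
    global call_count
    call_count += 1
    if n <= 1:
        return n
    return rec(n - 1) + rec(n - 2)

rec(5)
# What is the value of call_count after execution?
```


rec(5) calls rec(4) and rec(3); each non-base call branches into two more.
Let C(k) = total number of calls made by rec(k), including the call to rec(k) itself.
Base cases: C(0) = 1, C(1) = 1
Recurrence: C(k) = 1 + C(k-1) + C(k-2)
  C(2) = 1 + C(1) + C(0) = 1 + 1 + 1 = 3
  C(3) = 1 + C(2) + C(1) = 1 + 3 + 1 = 5
  C(4) = 1 + C(3) + C(2) = 1 + 5 + 3 = 9
  C(5) = 1 + C(4) + C(3) = 1 + 9 + 5 = 15
Total calls = C(5) = 15


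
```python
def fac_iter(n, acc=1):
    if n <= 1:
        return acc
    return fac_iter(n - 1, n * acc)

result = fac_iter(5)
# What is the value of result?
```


fac_iter(5, 1)
= fac_iter(4, 5 * 1) = fac_iter(4, 5)
= fac_iter(3, 4 * 5) = fac_iter(3, 20)
= fac_iter(2, 3 * 20) = fac_iter(2, 60)
= fac_iter(1, 2 * 60) = fac_iter(1, 120)
n <= 1, return acc = 120


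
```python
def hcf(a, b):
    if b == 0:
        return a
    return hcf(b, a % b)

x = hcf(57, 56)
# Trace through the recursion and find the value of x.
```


hcf(57, 56)
= hcf(56, 57 % 56) = hcf(56, 1)
= hcf(1, 56 % 1) = hcf(1, 0)
b == 0, return a = 1


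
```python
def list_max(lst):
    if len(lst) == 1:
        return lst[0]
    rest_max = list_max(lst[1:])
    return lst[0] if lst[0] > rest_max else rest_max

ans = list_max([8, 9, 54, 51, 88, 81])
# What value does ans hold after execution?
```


list_max([8, 9, 54, 51, 88, 81])
= compare 8 with list_max([9, 54, 51, 88, 81])
= compare 9 with list_max([54, 51, 88, 81])
= compare 54 with list_max([51, 88, 81])
= compare 51 with list_max([88, 81])
= compare 88 with list_max([81])
Base: list_max([81]) = 81
compare 88 with 81: max = 88
compare 51 with 88: max = 88
compare 54 with 88: max = 88
compare 9 with 88: max = 88
compare 8 with 88: max = 88
= 88


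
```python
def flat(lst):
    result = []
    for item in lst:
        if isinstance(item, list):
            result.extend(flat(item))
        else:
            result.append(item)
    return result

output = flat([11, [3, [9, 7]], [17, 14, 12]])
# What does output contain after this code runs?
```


flat([11, [3, [9, 7]], [17, 14, 12]])
Processing each element:
  11 is not a list -> append 11
  [3, [9, 7]] is a list -> flat recursively -> [3, 9, 7]
  [17, 14, 12] is a list -> flat recursively -> [17, 14, 12]
= [11, 3, 9, 7, 17, 14, 12]


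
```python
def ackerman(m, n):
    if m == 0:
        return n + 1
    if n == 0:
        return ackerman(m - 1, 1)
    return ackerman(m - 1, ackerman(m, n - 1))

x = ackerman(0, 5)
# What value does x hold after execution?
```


ackerman(0, 5)
m == 0: return 5 + 1 = 6
= 6


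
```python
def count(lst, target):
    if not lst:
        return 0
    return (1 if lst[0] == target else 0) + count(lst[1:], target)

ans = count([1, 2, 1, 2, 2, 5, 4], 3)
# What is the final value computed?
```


count([1, 2, 1, 2, 2, 5, 4], 3)
lst[0]=1 != 3: 0 + count([2, 1, 2, 2, 5, 4], 3)
lst[0]=2 != 3: 0 + count([1, 2, 2, 5, 4], 3)
lst[0]=1 != 3: 0 + count([2, 2, 5, 4], 3)
lst[0]=2 != 3: 0 + count([2, 5, 4], 3)
lst[0]=2 != 3: 0 + count([5, 4], 3)
lst[0]=5 != 3: 0 + count([4], 3)
lst[0]=4 != 3: 0 + count([], 3)
= 0


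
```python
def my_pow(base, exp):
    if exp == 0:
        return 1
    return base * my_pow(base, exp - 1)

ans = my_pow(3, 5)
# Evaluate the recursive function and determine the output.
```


my_pow(3, 5)
= 3 * my_pow(3, 4)
= 3 * 3 * my_pow(3, 3)
= 3 * 3 * 3 * my_pow(3, 2)
= 3 * 3 * 3 * 3 * my_pow(3, 1)
= 3 * 3 * 3 * 3 * 3 * my_pow(3, 0)
= 3 * 3 * 3 * 3 * 3 * 1
= 243


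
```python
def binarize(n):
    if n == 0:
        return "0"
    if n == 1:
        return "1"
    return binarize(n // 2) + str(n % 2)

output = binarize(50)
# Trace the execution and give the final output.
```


binarize(50)
= binarize(25) + "0"
= binarize(12) + "1" + "0"
= binarize(6) + "0" + "1" + "0"
= binarize(3) + "0" + "0" + "1" + "0"
= binarize(1) + "1" + "0" + "0" + "1" + "0"
= "1" + "1" + "0" + "0" + "1" + "0"
= "110010"


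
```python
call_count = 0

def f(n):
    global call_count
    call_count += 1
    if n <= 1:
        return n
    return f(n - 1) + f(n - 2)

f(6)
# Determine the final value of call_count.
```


f(6) calls f(5) and f(4); each non-base call branches into two more.
Let C(k) = total number of calls made by f(k), including the call to f(k) itself.
Base cases: C(0) = 1, C(1) = 1
Recurrence: C(k) = 1 + C(k-1) + C(k-2)
  C(2) = 1 + C(1) + C(0) = 1 + 1 + 1 = 3
  C(3) = 1 + C(2) + C(1) = 1 + 3 + 1 = 5
  C(4) = 1 + C(3) + C(2) = 1 + 5 + 3 = 9
  C(5) = 1 + C(4) + C(3) = 1 + 9 + 5 = 15
  C(6) = 1 + C(5) + C(4) = 1 + 15 + 9 = 25
Total calls = C(6) = 25


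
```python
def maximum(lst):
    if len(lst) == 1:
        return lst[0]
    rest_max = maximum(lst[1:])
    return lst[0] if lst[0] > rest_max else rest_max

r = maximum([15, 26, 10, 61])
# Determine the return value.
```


maximum([15, 26, 10, 61])
= compare 15 with maximum([26, 10, 61])
= compare 26 with maximum([10, 61])
= compare 10 with maximum([61])
Base: maximum([61]) = 61
compare 10 with 61: max = 61
compare 26 with 61: max = 61
compare 15 with 61: max = 61
= 61


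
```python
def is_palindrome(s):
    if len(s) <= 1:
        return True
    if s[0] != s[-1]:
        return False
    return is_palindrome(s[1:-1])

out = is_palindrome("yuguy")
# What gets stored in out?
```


is_palindrome("yuguy")
"yuguy": s[0]='y' == s[-1]='y' -> is_palindrome("ugu")
"ugu": s[0]='u' == s[-1]='u' -> is_palindrome("g")
"g": len <= 1 -> True
= True


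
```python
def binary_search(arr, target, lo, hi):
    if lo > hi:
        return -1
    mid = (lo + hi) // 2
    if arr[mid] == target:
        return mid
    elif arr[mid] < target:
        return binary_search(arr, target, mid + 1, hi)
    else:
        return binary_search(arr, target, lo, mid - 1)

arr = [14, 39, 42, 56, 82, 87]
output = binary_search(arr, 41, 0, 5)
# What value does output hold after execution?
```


binary_search(arr, 41, 0, 5)
lo=0, hi=5, mid=2, arr[mid]=42
42 > 41, search left half
lo=0, hi=1, mid=0, arr[mid]=14
14 < 41, search right half
lo=1, hi=1, mid=1, arr[mid]=39
39 < 41, search right half
lo > hi, target not found, return -1
= -1


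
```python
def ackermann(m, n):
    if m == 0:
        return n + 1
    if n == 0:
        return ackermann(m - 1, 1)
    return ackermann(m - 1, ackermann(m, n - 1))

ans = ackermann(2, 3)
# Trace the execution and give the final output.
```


ackermann(2, 3)
= ackermann(1, ackermann(2, 2))
First compute ackermann(2, 2) = 7
= ackermann(1, 7)
= 9


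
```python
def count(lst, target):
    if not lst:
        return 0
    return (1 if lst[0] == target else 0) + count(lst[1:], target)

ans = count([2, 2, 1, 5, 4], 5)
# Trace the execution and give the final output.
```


count([2, 2, 1, 5, 4], 5)
lst[0]=2 != 5: 0 + count([2, 1, 5, 4], 5)
lst[0]=2 != 5: 0 + count([1, 5, 4], 5)
lst[0]=1 != 5: 0 + count([5, 4], 5)
lst[0]=5 == 5: 1 + count([4], 5)
lst[0]=4 != 5: 0 + count([], 5)
= 1


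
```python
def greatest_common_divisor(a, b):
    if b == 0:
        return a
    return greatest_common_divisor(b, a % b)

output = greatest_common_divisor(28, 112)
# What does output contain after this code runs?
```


greatest_common_divisor(28, 112)
= greatest_common_divisor(112, 28 % 112) = greatest_common_divisor(112, 28)
= greatest_common_divisor(28, 112 % 28) = greatest_common_divisor(28, 0)
b == 0, return a = 28


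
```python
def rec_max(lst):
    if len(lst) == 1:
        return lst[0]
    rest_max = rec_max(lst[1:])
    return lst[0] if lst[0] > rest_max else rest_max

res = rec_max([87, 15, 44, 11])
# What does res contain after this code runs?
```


rec_max([87, 15, 44, 11])
= compare 87 with rec_max([15, 44, 11])
= compare 15 with rec_max([44, 11])
= compare 44 with rec_max([11])
Base: rec_max([11]) = 11
compare 44 with 11: max = 44
compare 15 with 44: max = 44
compare 87 with 44: max = 87
= 87


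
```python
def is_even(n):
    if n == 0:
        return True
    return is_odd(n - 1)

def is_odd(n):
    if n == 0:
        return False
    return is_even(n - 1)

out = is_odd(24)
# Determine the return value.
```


is_odd(24)
= is_even(23)
= is_odd(22)
= is_even(21)
= is_odd(20)
= is_even(19)
= is_odd(18)
= is_even(17)
= is_odd(16)
= is_even(15)
= is_odd(14)
= is_even(13)
= is_odd(12)
= is_even(11)
= is_odd(10)
= is_even(9)
= is_odd(8)
= is_even(7)
= is_odd(6)
= is_even(5)
= is_odd(4)
= is_even(3)
= is_odd(2)
= is_even(1)
= is_odd(0)
n == 0: return False
= False


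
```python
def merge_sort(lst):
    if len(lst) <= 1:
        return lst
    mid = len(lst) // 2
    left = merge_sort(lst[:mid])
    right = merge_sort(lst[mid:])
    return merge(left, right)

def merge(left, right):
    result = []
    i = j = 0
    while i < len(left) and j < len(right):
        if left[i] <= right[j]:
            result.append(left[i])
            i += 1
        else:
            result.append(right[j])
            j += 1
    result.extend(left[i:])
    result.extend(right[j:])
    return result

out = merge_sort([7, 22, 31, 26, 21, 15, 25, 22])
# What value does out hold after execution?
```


merge_sort([7, 22, 31, 26, 21, 15, 25, 22])
Split into [7, 22, 31, 26] and [21, 15, 25, 22]
Left sorted: [7, 22, 26, 31]
Right sorted: [15, 21, 22, 25]
Merge [7, 22, 26, 31] and [15, 21, 22, 25]
= [7, 15, 21, 22, 22, 25, 26, 31]


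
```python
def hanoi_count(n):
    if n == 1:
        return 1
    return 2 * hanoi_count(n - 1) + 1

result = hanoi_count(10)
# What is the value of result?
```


hanoi_count(10)
= 2 * hanoi_count(9) + 1
= 2 * (2 * hanoi_count(8) + 1) + 1
= 2 * (2 * (2 * hanoi_count(7) + 1) + 1) + 1
= 2 * (2 * (2 * (2 * hanoi_count(6) + 1) + 1) + 1) + 1
= 2 * (2 * (2 * (2 * (2 * hanoi_count(5) + 1) + 1) + 1) + 1) + 1
= 2 * (2 * (2 * (2 * (2 * (2 * hanoi_count(4) + 1) + 1) + 1) + 1) + 1) + 1
= 2 * (2 * (2 * (2 * (2 * (2 * (2 * hanoi_count(3) + 1) + 1) + 1) + 1) + 1) + 1) + 1
= 2 * (2 * (2 * (2 * (2 * (2 * (2 * (2 * hanoi_count(2) + 1) + 1) + 1) + 1) + 1) + 1) + 1) + 1
= 2 * (2 * (2 * (2 * (2 * (2 * (2 * (2 * (2 * hanoi_count(1) + 1) + 1) + 1) + 1) + 1) + 1) + 1) + 1) + 1
Now compute bottom-up:
hanoi_count(1) = 1
hanoi_count(2) = 2 * 1 + 1 = 3
hanoi_count(3) = 2 * 3 + 1 = 7
hanoi_count(4) = 2 * 7 + 1 = 15
hanoi_count(5) = 2 * 15 + 1 = 31
hanoi_count(6) = 2 * 31 + 1 = 63
hanoi_count(7) = 2 * 63 + 1 = 127
hanoi_count(8) = 2 * 127 + 1 = 255
hanoi_count(9) = 2 * 255 + 1 = 511
hanoi_count(10) = 2 * 511 + 1 = 1023
= 1023


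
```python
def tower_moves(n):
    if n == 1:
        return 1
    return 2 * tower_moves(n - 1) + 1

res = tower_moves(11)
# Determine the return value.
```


tower_moves(11)
= 2 * tower_moves(10) + 1
= 2 * (2 * tower_moves(9) + 1) + 1
= 2 * (2 * (2 * tower_moves(8) + 1) + 1) + 1
= 2 * (2 * (2 * (2 * tower_moves(7) + 1) + 1) + 1) + 1
= 2 * (2 * (2 * (2 * (2 * tower_moves(6) + 1) + 1) + 1) + 1) + 1
= 2 * (2 * (2 * (2 * (2 * (2 * tower_moves(5) + 1) + 1) + 1) + 1) + 1) + 1
= 2 * (2 * (2 * (2 * (2 * (2 * (2 * tower_moves(4) + 1) + 1) + 1) + 1) + 1) + 1) + 1
= 2 * (2 * (2 * (2 * (2 * (2 * (2 * (2 * tower_moves(3) + 1) + 1) + 1) + 1) + 1) + 1) + 1) + 1
= 2 * (2 * (2 * (2 * (2 * (2 * (2 * (2 * (2 * tower_moves(2) + 1) + 1) + 1) + 1) + 1) + 1) + 1) + 1) + 1
= 2 * (2 * (2 * (2 * (2 * (2 * (2 * (2 * (2 * (2 * tower_moves(1) + 1) + 1) + 1) + 1) + 1) + 1) + 1) + 1) + 1) + 1
Now compute bottom-up:
tower_moves(1) = 1
tower_moves(2) = 2 * 1 + 1 = 3
tower_moves(3) = 2 * 3 + 1 = 7
tower_moves(4) = 2 * 7 + 1 = 15
tower_moves(5) = 2 * 15 + 1 = 31
tower_moves(6) = 2 * 31 + 1 = 63
tower_moves(7) = 2 * 63 + 1 = 127
tower_moves(8) = 2 * 127 + 1 = 255
tower_moves(9) = 2 * 255 + 1 = 511
tower_moves(10) = 2 * 511 + 1 = 1023
tower_moves(11) = 2 * 1023 + 1 = 2047
= 2047


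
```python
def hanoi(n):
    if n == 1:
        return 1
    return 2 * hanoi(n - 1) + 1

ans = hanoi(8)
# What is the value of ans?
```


hanoi(8)
= 2 * hanoi(7) + 1
= 2 * (2 * hanoi(6) + 1) + 1
= 2 * (2 * (2 * hanoi(5) + 1) + 1) + 1
= 2 * (2 * (2 * (2 * hanoi(4) + 1) + 1) + 1) + 1
= 2 * (2 * (2 * (2 * (2 * hanoi(3) + 1) + 1) + 1) + 1) + 1
= 2 * (2 * (2 * (2 * (2 * (2 * hanoi(2) + 1) + 1) + 1) + 1) + 1) + 1
= 2 * (2 * (2 * (2 * (2 * (2 * (2 * hanoi(1) + 1) + 1) + 1) + 1) + 1) + 1) + 1
Now compute bottom-up:
hanoi(1) = 1
hanoi(2) = 2 * 1 + 1 = 3
hanoi(3) = 2 * 3 + 1 = 7
hanoi(4) = 2 * 7 + 1 = 15
hanoi(5) = 2 * 15 + 1 = 31
hanoi(6) = 2 * 31 + 1 = 63
hanoi(7) = 2 * 63 + 1 = 127
hanoi(8) = 2 * 127 + 1 = 255
= 255


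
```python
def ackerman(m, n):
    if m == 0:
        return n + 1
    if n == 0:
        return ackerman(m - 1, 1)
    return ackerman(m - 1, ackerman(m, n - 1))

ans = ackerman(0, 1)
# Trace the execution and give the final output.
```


ackerman(0, 1)
m == 0: return 1 + 1 = 2
= 2


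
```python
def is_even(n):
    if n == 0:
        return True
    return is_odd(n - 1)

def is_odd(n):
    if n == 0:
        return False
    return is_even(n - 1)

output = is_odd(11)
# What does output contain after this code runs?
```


is_odd(11)
= is_even(10)
= is_odd(9)
= is_even(8)
= is_odd(7)
= is_even(6)
= is_odd(5)
= is_even(4)
= is_odd(3)
= is_even(2)
= is_odd(1)
= is_even(0)
n == 0: return True
= True


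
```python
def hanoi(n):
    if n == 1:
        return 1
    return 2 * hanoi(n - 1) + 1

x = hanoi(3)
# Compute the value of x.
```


hanoi(3)
= 2 * hanoi(2) + 1
= 2 * (2 * hanoi(1) + 1) + 1
Now compute bottom-up:
hanoi(1) = 1
hanoi(2) = 2 * 1 + 1 = 3
hanoi(3) = 2 * 3 + 1 = 7
= 7


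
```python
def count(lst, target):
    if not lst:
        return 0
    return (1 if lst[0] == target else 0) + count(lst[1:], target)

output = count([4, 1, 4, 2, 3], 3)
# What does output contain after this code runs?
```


count([4, 1, 4, 2, 3], 3)
lst[0]=4 != 3: 0 + count([1, 4, 2, 3], 3)
lst[0]=1 != 3: 0 + count([4, 2, 3], 3)
lst[0]=4 != 3: 0 + count([2, 3], 3)
lst[0]=2 != 3: 0 + count([3], 3)
lst[0]=3 == 3: 1 + count([], 3)
= 1


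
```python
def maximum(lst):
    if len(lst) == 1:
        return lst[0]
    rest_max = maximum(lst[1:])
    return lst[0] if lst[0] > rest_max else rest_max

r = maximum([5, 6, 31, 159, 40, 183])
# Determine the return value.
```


maximum([5, 6, 31, 159, 40, 183])
= compare 5 with maximum([6, 31, 159, 40, 183])
= compare 6 with maximum([31, 159, 40, 183])
= compare 31 with maximum([159, 40, 183])
= compare 159 with maximum([40, 183])
= compare 40 with maximum([183])
Base: maximum([183]) = 183
compare 40 with 183: max = 183
compare 159 with 183: max = 183
compare 31 with 183: max = 183
compare 6 with 183: max = 183
compare 5 with 183: max = 183
= 183


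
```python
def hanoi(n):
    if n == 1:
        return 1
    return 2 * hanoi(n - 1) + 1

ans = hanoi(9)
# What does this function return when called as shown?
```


hanoi(9)
= 2 * hanoi(8) + 1
= 2 * (2 * hanoi(7) + 1) + 1
= 2 * (2 * (2 * hanoi(6) + 1) + 1) + 1
= 2 * (2 * (2 * (2 * hanoi(5) + 1) + 1) + 1) + 1
= 2 * (2 * (2 * (2 * (2 * hanoi(4) + 1) + 1) + 1) + 1) + 1
= 2 * (2 * (2 * (2 * (2 * (2 * hanoi(3) + 1) + 1) + 1) + 1) + 1) + 1
= 2 * (2 * (2 * (2 * (2 * (2 * (2 * hanoi(2) + 1) + 1) + 1) + 1) + 1) + 1) + 1
= 2 * (2 * (2 * (2 * (2 * (2 * (2 * (2 * hanoi(1) + 1) + 1) + 1) + 1) + 1) + 1) + 1) + 1
Now compute bottom-up:
hanoi(1) = 1
hanoi(2) = 2 * 1 + 1 = 3
hanoi(3) = 2 * 3 + 1 = 7
hanoi(4) = 2 * 7 + 1 = 15
hanoi(5) = 2 * 15 + 1 = 31
hanoi(6) = 2 * 31 + 1 = 63
hanoi(7) = 2 * 63 + 1 = 127
hanoi(8) = 2 * 127 + 1 = 255
hanoi(9) = 2 * 255 + 1 = 511
= 511


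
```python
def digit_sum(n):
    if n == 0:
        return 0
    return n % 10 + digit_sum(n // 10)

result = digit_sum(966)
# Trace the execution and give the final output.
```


digit_sum(966)
= 6 + digit_sum(96)
= 6 + 6 + digit_sum(9)
= 6 + 6 + 9 + digit_sum(0)
= 6 + 6 + 9 + 0
= 21


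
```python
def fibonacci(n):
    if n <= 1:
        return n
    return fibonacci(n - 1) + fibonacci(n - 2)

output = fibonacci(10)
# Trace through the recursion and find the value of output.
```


fibonacci(10)
= fibonacci(9) + fibonacci(8)
= (fibonacci(8) + fibonacci(7)) + fibonacci(8)
Computing bottom-up: fibonacci(0)=0, fibonacci(1)=1, fibonacci(2)=1, fibonacci(3)=2, fibonacci(4)=3, fibonacci(5)=5, fibonacci(6)=8, fibonacci(7)=13, fibonacci(8)=21, fibonacci(9)=34, fibonacci(10)=55
= 55


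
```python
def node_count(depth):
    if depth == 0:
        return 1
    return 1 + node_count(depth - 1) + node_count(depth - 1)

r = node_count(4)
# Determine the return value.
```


node_count(4)
= 1 + node_count(3) + node_count(3)
= 1 + 2 * node_count(3)
node_count(k) = 2^(k+1) - 1
node_count(0) = 1
node_count(1) = 3
node_count(2) = 7
node_count(3) = 15
node_count(4) = 31
node_count(4) = 2^5 - 1 = 31


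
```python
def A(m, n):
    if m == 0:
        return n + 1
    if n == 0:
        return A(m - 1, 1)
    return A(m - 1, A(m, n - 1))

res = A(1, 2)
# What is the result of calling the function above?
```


A(1, 2)
= A(0, A(1, 1))
First compute A(1, 1) = 3
= A(0, 3)
= 4


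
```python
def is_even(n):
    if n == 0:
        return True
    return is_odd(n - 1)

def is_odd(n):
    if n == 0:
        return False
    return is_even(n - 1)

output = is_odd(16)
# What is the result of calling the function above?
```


is_odd(16)
= is_even(15)
= is_odd(14)
= is_even(13)
= is_odd(12)
= is_even(11)
= is_odd(10)
= is_even(9)
= is_odd(8)
= is_even(7)
= is_odd(6)
= is_even(5)
= is_odd(4)
= is_even(3)
= is_odd(2)
= is_even(1)
= is_odd(0)
n == 0: return False
= False


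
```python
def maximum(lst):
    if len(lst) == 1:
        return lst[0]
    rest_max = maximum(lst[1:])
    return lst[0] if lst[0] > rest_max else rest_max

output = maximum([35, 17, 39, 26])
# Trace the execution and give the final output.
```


maximum([35, 17, 39, 26])
= compare 35 with maximum([17, 39, 26])
= compare 17 with maximum([39, 26])
= compare 39 with maximum([26])
Base: maximum([26]) = 26
compare 39 with 26: max = 39
compare 17 with 39: max = 39
compare 35 with 39: max = 39
= 39


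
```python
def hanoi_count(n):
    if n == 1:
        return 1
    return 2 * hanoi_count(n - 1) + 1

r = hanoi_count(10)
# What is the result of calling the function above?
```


hanoi_count(10)
= 2 * hanoi_count(9) + 1
= 2 * (2 * hanoi_count(8) + 1) + 1
= 2 * (2 * (2 * hanoi_count(7) + 1) + 1) + 1
= 2 * (2 * (2 * (2 * hanoi_count(6) + 1) + 1) + 1) + 1
= 2 * (2 * (2 * (2 * (2 * hanoi_count(5) + 1) + 1) + 1) + 1) + 1
= 2 * (2 * (2 * (2 * (2 * (2 * hanoi_count(4) + 1) + 1) + 1) + 1) + 1) + 1
= 2 * (2 * (2 * (2 * (2 * (2 * (2 * hanoi_count(3) + 1) + 1) + 1) + 1) + 1) + 1) + 1
= 2 * (2 * (2 * (2 * (2 * (2 * (2 * (2 * hanoi_count(2) + 1) + 1) + 1) + 1) + 1) + 1) + 1) + 1
= 2 * (2 * (2 * (2 * (2 * (2 * (2 * (2 * (2 * hanoi_count(1) + 1) + 1) + 1) + 1) + 1) + 1) + 1) + 1) + 1
Now compute bottom-up:
hanoi_count(1) = 1
hanoi_count(2) = 2 * 1 + 1 = 3
hanoi_count(3) = 2 * 3 + 1 = 7
hanoi_count(4) = 2 * 7 + 1 = 15
hanoi_count(5) = 2 * 15 + 1 = 31
hanoi_count(6) = 2 * 31 + 1 = 63
hanoi_count(7) = 2 * 63 + 1 = 127
hanoi_count(8) = 2 * 127 + 1 = 255
hanoi_count(9) = 2 * 255 + 1 = 511
hanoi_count(10) = 2 * 511 + 1 = 1023
= 1023


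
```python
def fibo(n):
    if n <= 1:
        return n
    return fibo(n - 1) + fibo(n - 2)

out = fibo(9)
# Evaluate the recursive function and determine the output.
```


fibo(9)
= fibo(8) + fibo(7)
= (fibo(7) + fibo(6)) + fibo(7)
Computing bottom-up: fibo(0)=0, fibo(1)=1, fibo(2)=1, fibo(3)=2, fibo(4)=3, fibo(5)=5, fibo(6)=8, fibo(7)=13, fibo(8)=21, fibo(9)=34
= 34


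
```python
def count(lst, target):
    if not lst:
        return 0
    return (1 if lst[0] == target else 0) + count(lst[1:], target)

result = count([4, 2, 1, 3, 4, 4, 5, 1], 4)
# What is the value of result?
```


count([4, 2, 1, 3, 4, 4, 5, 1], 4)
lst[0]=4 == 4: 1 + count([2, 1, 3, 4, 4, 5, 1], 4)
lst[0]=2 != 4: 0 + count([1, 3, 4, 4, 5, 1], 4)
lst[0]=1 != 4: 0 + count([3, 4, 4, 5, 1], 4)
lst[0]=3 != 4: 0 + count([4, 4, 5, 1], 4)
lst[0]=4 == 4: 1 + count([4, 5, 1], 4)
lst[0]=4 == 4: 1 + count([5, 1], 4)
lst[0]=5 != 4: 0 + count([1], 4)
lst[0]=1 != 4: 0 + count([], 4)
= 3


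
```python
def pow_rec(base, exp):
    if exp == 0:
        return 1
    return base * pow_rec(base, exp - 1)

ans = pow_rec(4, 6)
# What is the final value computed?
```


pow_rec(4, 6)
= 4 * pow_rec(4, 5)
= 4 * 4 * pow_rec(4, 4)
= 4 * 4 * 4 * pow_rec(4, 3)
= 4 * 4 * 4 * 4 * pow_rec(4, 2)
= 4 * 4 * 4 * 4 * 4 * pow_rec(4, 1)
= 4 * 4 * 4 * 4 * 4 * 4 * pow_rec(4, 0)
= 4 * 4 * 4 * 4 * 4 * 4 * 1
= 4096


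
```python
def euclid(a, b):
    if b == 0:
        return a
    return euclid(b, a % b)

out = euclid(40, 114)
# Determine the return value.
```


euclid(40, 114)
= euclid(114, 40 % 114) = euclid(114, 40)
= euclid(40, 114 % 40) = euclid(40, 34)
= euclid(34, 40 % 34) = euclid(34, 6)
= euclid(6, 34 % 6) = euclid(6, 4)
= euclid(4, 6 % 4) = euclid(4, 2)
= euclid(2, 4 % 2) = euclid(2, 0)
b == 0, return a = 2


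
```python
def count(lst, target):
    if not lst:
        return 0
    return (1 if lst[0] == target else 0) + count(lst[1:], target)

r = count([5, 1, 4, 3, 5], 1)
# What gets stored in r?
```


count([5, 1, 4, 3, 5], 1)
lst[0]=5 != 1: 0 + count([1, 4, 3, 5], 1)
lst[0]=1 == 1: 1 + count([4, 3, 5], 1)
lst[0]=4 != 1: 0 + count([3, 5], 1)
lst[0]=3 != 1: 0 + count([5], 1)
lst[0]=5 != 1: 0 + count([], 1)
= 1


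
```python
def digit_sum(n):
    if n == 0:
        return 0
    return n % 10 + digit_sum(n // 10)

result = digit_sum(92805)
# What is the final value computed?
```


digit_sum(92805)
= 5 + digit_sum(9280)
= 5 + 0 + digit_sum(928)
= 5 + 0 + 8 + digit_sum(92)
= 5 + 0 + 8 + 2 + digit_sum(9)
= 5 + 0 + 8 + 2 + 9 + digit_sum(0)
= 5 + 0 + 8 + 2 + 9 + 0
= 24


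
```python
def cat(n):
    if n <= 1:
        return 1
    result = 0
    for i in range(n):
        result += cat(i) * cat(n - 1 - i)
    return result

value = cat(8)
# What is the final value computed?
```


cat(8)
= sum of cat(i) * cat(8-1-i) for i in 0..7
First compute sub-values bottom-up:
  cat(0) = 1, cat(1) = 1
  cat(2) = 1*1 + 1*1 = 2
  cat(3) = 1*2 + 1*1 + 2*1 = 5
  cat(4) = 1*5 + 1*2 + 2*1 + 5*1 = 14
  cat(5) = 1*14 + 1*5 + 2*2 + 5*1 + 14*1 = 42
  cat(6) = 1*42 + 1*14 + 2*5 + 5*2 + 14*1 + 42*1 = 132
  cat(7) = 1*132 + 1*42 + 2*14 + 5*5 + 14*2 + 42*1 + 132*1 = 429
Now cat(8):
  cat(0)*cat(7) = 1*429 = 429
  cat(1)*cat(6) = 1*132 = 132
  cat(2)*cat(5) = 2*42 = 84
  cat(3)*cat(4) = 5*14 = 70
  cat(4)*cat(3) = 14*5 = 70
  cat(5)*cat(2) = 42*2 = 84
  cat(6)*cat(1) = 132*1 = 132
  cat(7)*cat(0) = 429*1 = 429
= 429 + 132 + 84 + 70 + 70 + 84 + 132 + 429
= 1430


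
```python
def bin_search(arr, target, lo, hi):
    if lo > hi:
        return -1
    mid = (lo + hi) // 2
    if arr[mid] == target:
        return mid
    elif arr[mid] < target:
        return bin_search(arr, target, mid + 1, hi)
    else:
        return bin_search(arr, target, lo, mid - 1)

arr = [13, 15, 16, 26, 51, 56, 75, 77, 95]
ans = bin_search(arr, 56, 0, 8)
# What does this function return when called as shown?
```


bin_search(arr, 56, 0, 8)
lo=0, hi=8, mid=4, arr[mid]=51
51 < 56, search right half
lo=5, hi=8, mid=6, arr[mid]=75
75 > 56, search left half
lo=5, hi=5, mid=5, arr[mid]=56
arr[5] == 56, found at index 5
= 5


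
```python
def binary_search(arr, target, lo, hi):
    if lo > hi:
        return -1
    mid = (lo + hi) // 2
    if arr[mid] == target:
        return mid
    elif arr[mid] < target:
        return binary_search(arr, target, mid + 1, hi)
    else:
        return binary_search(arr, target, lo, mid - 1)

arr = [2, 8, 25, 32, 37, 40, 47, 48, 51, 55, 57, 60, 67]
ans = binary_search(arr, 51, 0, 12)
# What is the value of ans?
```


binary_search(arr, 51, 0, 12)
lo=0, hi=12, mid=6, arr[mid]=47
47 < 51, search right half
lo=7, hi=12, mid=9, arr[mid]=55
55 > 51, search left half
lo=7, hi=8, mid=7, arr[mid]=48
48 < 51, search right half
lo=8, hi=8, mid=8, arr[mid]=51
arr[8] == 51, found at index 8
= 8


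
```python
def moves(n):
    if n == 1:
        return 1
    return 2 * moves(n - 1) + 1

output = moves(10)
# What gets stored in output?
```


moves(10)
= 2 * moves(9) + 1
= 2 * (2 * moves(8) + 1) + 1
= 2 * (2 * (2 * moves(7) + 1) + 1) + 1
= 2 * (2 * (2 * (2 * moves(6) + 1) + 1) + 1) + 1
= 2 * (2 * (2 * (2 * (2 * moves(5) + 1) + 1) + 1) + 1) + 1
= 2 * (2 * (2 * (2 * (2 * (2 * moves(4) + 1) + 1) + 1) + 1) + 1) + 1
= 2 * (2 * (2 * (2 * (2 * (2 * (2 * moves(3) + 1) + 1) + 1) + 1) + 1) + 1) + 1
= 2 * (2 * (2 * (2 * (2 * (2 * (2 * (2 * moves(2) + 1) + 1) + 1) + 1) + 1) + 1) + 1) + 1
= 2 * (2 * (2 * (2 * (2 * (2 * (2 * (2 * (2 * moves(1) + 1) + 1) + 1) + 1) + 1) + 1) + 1) + 1) + 1
Now compute bottom-up:
moves(1) = 1
moves(2) = 2 * 1 + 1 = 3
moves(3) = 2 * 3 + 1 = 7
moves(4) = 2 * 7 + 1 = 15
moves(5) = 2 * 15 + 1 = 31
moves(6) = 2 * 31 + 1 = 63
moves(7) = 2 * 63 + 1 = 127
moves(8) = 2 * 127 + 1 = 255
moves(9) = 2 * 255 + 1 = 511
moves(10) = 2 * 511 + 1 = 1023
= 1023


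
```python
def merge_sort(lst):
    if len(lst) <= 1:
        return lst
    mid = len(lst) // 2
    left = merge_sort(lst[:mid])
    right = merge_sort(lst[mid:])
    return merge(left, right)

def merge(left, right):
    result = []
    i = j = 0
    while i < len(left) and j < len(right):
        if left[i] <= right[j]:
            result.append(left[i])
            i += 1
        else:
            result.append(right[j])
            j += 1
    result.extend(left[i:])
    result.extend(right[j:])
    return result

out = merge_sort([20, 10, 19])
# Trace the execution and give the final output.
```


merge_sort([20, 10, 19])
Split into [20] and [10, 19]
Left sorted: [20]
Right sorted: [10, 19]
Merge [20] and [10, 19]
= [10, 19, 20]


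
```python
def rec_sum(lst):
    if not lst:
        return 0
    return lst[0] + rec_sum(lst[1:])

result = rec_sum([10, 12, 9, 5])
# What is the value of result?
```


rec_sum([10, 12, 9, 5])
= 10 + rec_sum([12, 9, 5])
= 10 + 12 + rec_sum([9, 5])
= 10 + 12 + 9 + rec_sum([5])
= 10 + 12 + 9 + 5 + rec_sum([])
= 10 + 12 + 9 + 5 + 0
= 36


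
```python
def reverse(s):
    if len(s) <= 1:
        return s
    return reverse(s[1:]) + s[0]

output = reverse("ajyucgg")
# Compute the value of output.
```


reverse("ajyucgg")
= reverse("jyucgg") + "a"
= reverse("yucgg") + "j" + "a"
= reverse("ucgg") + "y" + "j" + "a"
= reverse("cgg") + "u" + "y" + "j" + "a"
= reverse("gg") + "c" + "u" + "y" + "j" + "a"
= reverse("g") + "g" + "c" + "u" + "y" + "j" + "a"
= "g" + "g" + "c" + "u" + "y" + "j" + "a"
= "ggcuyja"


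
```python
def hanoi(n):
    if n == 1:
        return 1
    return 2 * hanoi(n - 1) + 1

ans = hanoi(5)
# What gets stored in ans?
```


hanoi(5)
= 2 * hanoi(4) + 1
= 2 * (2 * hanoi(3) + 1) + 1
= 2 * (2 * (2 * hanoi(2) + 1) + 1) + 1
= 2 * (2 * (2 * (2 * hanoi(1) + 1) + 1) + 1) + 1
Now compute bottom-up:
hanoi(1) = 1
hanoi(2) = 2 * 1 + 1 = 3
hanoi(3) = 2 * 3 + 1 = 7
hanoi(4) = 2 * 7 + 1 = 15
hanoi(5) = 2 * 15 + 1 = 31
= 31


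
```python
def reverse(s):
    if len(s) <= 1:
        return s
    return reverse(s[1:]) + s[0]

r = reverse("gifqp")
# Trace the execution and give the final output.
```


reverse("gifqp")
= reverse("ifqp") + "g"
= reverse("fqp") + "i" + "g"
= reverse("qp") + "f" + "i" + "g"
= reverse("p") + "q" + "f" + "i" + "g"
= "p" + "q" + "f" + "i" + "g"
= "pqfig"


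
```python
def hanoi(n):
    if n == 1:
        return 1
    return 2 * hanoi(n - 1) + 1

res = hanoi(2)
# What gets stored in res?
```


hanoi(2)
= 2 * hanoi(1) + 1
Now compute bottom-up:
hanoi(1) = 1
hanoi(2) = 2 * 1 + 1 = 3
= 3


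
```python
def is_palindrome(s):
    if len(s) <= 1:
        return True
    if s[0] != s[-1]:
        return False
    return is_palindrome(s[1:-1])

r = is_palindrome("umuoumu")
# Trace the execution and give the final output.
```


is_palindrome("umuoumu")
"umuoumu": s[0]='u' == s[-1]='u' -> is_palindrome("muoum")
"muoum": s[0]='m' == s[-1]='m' -> is_palindrome("uou")
"uou": s[0]='u' == s[-1]='u' -> is_palindrome("o")
"o": len <= 1 -> True
= True


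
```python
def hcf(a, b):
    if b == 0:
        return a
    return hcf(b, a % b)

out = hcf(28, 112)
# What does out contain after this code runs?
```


hcf(28, 112)
= hcf(112, 28 % 112) = hcf(112, 28)
= hcf(28, 112 % 28) = hcf(28, 0)
b == 0, return a = 28


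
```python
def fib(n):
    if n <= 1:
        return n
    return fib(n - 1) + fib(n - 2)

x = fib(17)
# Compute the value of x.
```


fib(17)
= fib(16) + fib(15)
= (fib(15) + fib(14)) + fib(15)
Computing bottom-up: fib(0)=0, fib(1)=1, fib(2)=1, fib(3)=2, fib(4)=3, fib(5)=5, fib(6)=8, fib(7)=13, fib(8)=21, fib(9)=34, fib(10)=55, fib(11)=89, fib(12)=144, fib(13)=233, fib(14)=377, fib(15)=610, fib(16)=987, fib(17)=1597
= 1597


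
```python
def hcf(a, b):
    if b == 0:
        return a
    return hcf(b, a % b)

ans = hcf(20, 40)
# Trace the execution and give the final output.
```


hcf(20, 40)
= hcf(40, 20 % 40) = hcf(40, 20)
= hcf(20, 40 % 20) = hcf(20, 0)
b == 0, return a = 20


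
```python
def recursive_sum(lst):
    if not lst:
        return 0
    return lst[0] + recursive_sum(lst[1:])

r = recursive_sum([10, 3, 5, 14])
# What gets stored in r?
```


recursive_sum([10, 3, 5, 14])
= 10 + recursive_sum([3, 5, 14])
= 10 + 3 + recursive_sum([5, 14])
= 10 + 3 + 5 + recursive_sum([14])
= 10 + 3 + 5 + 14 + recursive_sum([])
= 10 + 3 + 5 + 14 + 0
= 32


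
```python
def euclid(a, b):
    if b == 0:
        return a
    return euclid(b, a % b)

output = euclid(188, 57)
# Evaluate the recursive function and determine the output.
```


euclid(188, 57)
= euclid(57, 188 % 57) = euclid(57, 17)
= euclid(17, 57 % 17) = euclid(17, 6)
= euclid(6, 17 % 6) = euclid(6, 5)
= euclid(5, 6 % 5) = euclid(5, 1)
= euclid(1, 5 % 1) = euclid(1, 0)
b == 0, return a = 1


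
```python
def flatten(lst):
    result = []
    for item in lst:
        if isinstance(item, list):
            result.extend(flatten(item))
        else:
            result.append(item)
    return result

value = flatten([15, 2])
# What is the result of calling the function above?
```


flatten([15, 2])
Processing each element:
  15 is not a list -> append 15
  2 is not a list -> append 2
= [15, 2]


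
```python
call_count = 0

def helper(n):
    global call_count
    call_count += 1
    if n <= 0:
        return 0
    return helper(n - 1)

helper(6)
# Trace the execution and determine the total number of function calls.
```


helper(6) calls helper(5) calls ... calls helper(0)
Total calls: 6 + 1 (for base case) = 7


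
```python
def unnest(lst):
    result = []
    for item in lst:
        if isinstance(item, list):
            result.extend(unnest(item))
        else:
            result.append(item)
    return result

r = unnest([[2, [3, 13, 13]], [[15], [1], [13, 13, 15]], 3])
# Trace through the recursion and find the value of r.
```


unnest([[2, [3, 13, 13]], [[15], [1], [13, 13, 15]], 3])
Processing each element:
  [2, [3, 13, 13]] is a list -> unnest recursively -> [2, 3, 13, 13]
  [[15], [1], [13, 13, 15]] is a list -> unnest recursively -> [15, 1, 13, 13, 15]
  3 is not a list -> append 3
= [2, 3, 13, 13, 15, 1, 13, 13, 15, 3]


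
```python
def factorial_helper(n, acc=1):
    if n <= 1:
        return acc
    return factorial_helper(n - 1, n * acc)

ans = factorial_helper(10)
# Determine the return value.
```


factorial_helper(10, 1)
= factorial_helper(9, 10 * 1) = factorial_helper(9, 10)
= factorial_helper(8, 9 * 10) = factorial_helper(8, 90)
= factorial_helper(7, 8 * 90) = factorial_helper(7, 720)
= factorial_helper(6, 7 * 720) = factorial_helper(6, 5040)
= factorial_helper(5, 6 * 5040) = factorial_helper(5, 30240)
= factorial_helper(4, 5 * 30240) = factorial_helper(4, 151200)
= factorial_helper(3, 4 * 151200) = factorial_helper(3, 604800)
= factorial_helper(2, 3 * 604800) = factorial_helper(2, 1814400)
= factorial_helper(1, 2 * 1814400) = factorial_helper(1, 3628800)
n <= 1, return acc = 3628800


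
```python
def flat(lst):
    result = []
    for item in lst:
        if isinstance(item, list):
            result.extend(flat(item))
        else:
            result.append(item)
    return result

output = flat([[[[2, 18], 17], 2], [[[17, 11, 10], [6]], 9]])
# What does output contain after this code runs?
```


flat([[[[2, 18], 17], 2], [[[17, 11, 10], [6]], 9]])
Processing each element:
  [[[2, 18], 17], 2] is a list -> flat recursively -> [2, 18, 17, 2]
  [[[17, 11, 10], [6]], 9] is a list -> flat recursively -> [17, 11, 10, 6, 9]
= [2, 18, 17, 2, 17, 11, 10, 6, 9]


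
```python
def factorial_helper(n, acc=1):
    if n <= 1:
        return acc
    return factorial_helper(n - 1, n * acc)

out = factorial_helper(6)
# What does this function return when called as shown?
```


factorial_helper(6, 1)
= factorial_helper(5, 6 * 1) = factorial_helper(5, 6)
= factorial_helper(4, 5 * 6) = factorial_helper(4, 30)
= factorial_helper(3, 4 * 30) = factorial_helper(3, 120)
= factorial_helper(2, 3 * 120) = factorial_helper(2, 360)
= factorial_helper(1, 2 * 360) = factorial_helper(1, 720)
n <= 1, return acc = 720


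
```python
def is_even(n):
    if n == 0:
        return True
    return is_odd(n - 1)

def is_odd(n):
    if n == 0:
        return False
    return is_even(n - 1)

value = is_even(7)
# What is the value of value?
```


is_even(7)
= is_odd(6)
= is_even(5)
= is_odd(4)
= is_even(3)
= is_odd(2)
= is_even(1)
= is_odd(0)
n == 0: return False
= False


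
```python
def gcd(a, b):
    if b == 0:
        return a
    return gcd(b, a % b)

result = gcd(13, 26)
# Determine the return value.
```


gcd(13, 26)
= gcd(26, 13 % 26) = gcd(26, 13)
= gcd(13, 26 % 13) = gcd(13, 0)
b == 0, return a = 13


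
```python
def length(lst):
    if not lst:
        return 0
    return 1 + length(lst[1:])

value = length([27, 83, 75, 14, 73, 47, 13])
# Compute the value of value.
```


length([27, 83, 75, 14, 73, 47, 13])
= 1 + length([83, 75, 14, 73, 47, 13])
= 1 + 1 + length([75, 14, 73, 47, 13])
= 1 + 1 + 1 + length([14, 73, 47, 13])
= 1 + 1 + 1 + 1 + length([73, 47, 13])
= 1 + 1 + 1 + 1 + 1 + length([47, 13])
= 1 + 1 + 1 + 1 + 1 + 1 + length([13])
= 1 + 1 + 1 + 1 + 1 + 1 + 1 + length([])
= 1 + 1 + 1 + 1 + 1 + 1 + 1 + 0
= 7


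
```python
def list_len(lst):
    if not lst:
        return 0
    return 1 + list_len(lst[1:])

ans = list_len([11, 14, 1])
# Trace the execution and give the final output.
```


list_len([11, 14, 1])
= 1 + list_len([14, 1])
= 1 + 1 + list_len([1])
= 1 + 1 + 1 + list_len([])
= 1 + 1 + 1 + 0
= 3
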